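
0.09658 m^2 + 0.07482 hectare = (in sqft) 8055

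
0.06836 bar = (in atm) 0.06747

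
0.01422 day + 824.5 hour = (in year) 0.09416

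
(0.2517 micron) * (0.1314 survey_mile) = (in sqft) 0.0005729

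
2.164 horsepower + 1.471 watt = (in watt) 1615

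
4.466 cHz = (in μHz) 4.466e+04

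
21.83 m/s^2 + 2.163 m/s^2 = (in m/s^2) 23.99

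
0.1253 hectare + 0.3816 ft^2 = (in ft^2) 1.349e+04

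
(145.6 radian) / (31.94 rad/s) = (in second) 4.559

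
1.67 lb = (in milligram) 7.575e+05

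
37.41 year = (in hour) 3.277e+05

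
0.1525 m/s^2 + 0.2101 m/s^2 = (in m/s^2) 0.3626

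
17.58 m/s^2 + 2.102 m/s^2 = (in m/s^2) 19.68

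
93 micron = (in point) 0.2636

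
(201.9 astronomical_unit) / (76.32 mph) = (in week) 1.464e+06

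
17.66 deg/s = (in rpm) 2.943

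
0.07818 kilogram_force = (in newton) 0.7667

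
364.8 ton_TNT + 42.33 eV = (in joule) 1.526e+12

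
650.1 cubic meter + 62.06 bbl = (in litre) 6.6e+05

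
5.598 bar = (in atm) 5.525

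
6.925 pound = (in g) 3141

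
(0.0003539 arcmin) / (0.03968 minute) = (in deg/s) 2.477e-06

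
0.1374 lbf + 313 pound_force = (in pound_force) 313.1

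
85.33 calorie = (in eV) 2.228e+21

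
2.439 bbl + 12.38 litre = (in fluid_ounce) 1.353e+04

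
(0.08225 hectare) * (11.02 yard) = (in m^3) 8288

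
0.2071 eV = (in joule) 3.318e-20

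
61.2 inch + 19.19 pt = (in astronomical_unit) 1.044e-11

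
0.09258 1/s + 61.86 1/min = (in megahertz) 1.124e-06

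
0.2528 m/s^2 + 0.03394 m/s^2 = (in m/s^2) 0.2867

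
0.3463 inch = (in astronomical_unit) 5.88e-14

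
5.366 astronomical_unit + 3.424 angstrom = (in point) 2.275e+15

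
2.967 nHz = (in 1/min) 1.78e-07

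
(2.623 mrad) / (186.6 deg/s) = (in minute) 1.342e-05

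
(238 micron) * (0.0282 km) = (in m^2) 0.006712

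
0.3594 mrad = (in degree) 0.02059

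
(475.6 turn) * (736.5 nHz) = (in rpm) 0.02102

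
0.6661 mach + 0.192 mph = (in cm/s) 2.269e+04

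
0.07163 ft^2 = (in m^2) 0.006655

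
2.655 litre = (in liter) 2.655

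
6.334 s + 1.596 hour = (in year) 0.0001824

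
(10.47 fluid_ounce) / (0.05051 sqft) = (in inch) 2.598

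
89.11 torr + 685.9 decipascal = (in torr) 89.62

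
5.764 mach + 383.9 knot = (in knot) 4199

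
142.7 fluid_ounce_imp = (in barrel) 0.0255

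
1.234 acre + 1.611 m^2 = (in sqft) 5.377e+04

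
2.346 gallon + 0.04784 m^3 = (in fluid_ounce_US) 1918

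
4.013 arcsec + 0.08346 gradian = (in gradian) 0.0847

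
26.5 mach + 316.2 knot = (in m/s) 9186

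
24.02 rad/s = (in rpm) 229.4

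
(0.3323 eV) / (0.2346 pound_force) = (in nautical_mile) 2.755e-23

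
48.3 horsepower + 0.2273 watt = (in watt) 3.602e+04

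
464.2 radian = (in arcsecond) 9.575e+07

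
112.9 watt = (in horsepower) 0.1514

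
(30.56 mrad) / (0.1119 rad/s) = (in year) 8.66e-09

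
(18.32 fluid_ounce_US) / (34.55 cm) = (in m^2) 0.001568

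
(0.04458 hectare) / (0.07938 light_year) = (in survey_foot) 1.948e-12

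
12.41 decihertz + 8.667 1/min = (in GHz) 1.385e-09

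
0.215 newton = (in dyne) 2.15e+04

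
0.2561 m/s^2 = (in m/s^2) 0.2561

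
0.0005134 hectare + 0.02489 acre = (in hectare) 0.01059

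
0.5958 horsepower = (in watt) 444.3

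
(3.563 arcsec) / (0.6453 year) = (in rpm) 8.106e-12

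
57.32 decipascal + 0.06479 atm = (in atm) 0.06485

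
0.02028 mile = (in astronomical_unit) 2.182e-10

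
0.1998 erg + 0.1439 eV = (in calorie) 4.775e-09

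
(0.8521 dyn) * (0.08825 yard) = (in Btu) 6.517e-10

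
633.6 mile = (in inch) 4.014e+07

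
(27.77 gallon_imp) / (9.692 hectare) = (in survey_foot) 4.274e-06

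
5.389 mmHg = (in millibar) 7.185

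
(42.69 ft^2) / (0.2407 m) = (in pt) 4.671e+04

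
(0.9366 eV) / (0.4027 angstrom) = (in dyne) 0.0003726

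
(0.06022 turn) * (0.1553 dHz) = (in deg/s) 0.3367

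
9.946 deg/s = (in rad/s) 0.1736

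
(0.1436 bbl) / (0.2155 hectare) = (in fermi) 1.059e+10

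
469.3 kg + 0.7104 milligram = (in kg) 469.3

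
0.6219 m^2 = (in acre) 0.0001537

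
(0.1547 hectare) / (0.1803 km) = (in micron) 8.58e+06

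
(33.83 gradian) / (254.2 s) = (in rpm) 0.01996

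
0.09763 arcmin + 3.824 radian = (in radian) 3.824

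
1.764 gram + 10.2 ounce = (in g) 290.9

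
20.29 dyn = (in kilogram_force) 2.069e-05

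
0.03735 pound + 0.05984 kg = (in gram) 76.78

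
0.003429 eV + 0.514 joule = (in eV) 3.208e+18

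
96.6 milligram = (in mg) 96.6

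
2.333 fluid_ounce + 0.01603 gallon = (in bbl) 0.0008156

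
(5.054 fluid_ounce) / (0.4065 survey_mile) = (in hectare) 2.285e-11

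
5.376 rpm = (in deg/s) 32.26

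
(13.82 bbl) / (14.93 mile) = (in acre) 2.26e-08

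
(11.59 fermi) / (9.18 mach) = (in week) 6.131e-24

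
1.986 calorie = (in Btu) 0.007876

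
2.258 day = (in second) 1.951e+05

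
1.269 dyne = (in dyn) 1.269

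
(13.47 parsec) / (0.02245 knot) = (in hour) 9.997e+15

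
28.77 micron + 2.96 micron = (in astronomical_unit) 2.121e-16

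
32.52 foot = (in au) 6.626e-11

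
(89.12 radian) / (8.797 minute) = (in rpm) 1.612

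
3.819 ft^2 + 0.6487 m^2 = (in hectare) 0.0001003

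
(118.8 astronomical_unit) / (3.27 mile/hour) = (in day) 1.407e+08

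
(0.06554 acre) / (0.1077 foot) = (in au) 5.401e-08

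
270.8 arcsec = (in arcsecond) 270.8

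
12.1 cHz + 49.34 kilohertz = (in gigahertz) 4.934e-05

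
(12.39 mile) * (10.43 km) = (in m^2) 2.08e+08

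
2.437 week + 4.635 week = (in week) 7.072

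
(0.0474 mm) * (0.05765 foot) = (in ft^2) 8.965e-06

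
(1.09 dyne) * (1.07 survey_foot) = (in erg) 35.55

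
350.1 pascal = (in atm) 0.003455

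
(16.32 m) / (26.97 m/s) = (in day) 7.004e-06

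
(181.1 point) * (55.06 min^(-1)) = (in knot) 0.114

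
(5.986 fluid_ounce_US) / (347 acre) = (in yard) 1.379e-10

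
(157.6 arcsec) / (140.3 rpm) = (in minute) 8.667e-07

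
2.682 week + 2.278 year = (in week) 121.5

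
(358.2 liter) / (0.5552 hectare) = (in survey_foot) 0.0002117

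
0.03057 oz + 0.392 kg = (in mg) 3.929e+05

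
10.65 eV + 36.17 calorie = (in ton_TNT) 3.617e-08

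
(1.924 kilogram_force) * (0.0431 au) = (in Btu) 1.153e+08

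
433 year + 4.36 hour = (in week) 2.258e+04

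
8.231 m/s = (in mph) 18.41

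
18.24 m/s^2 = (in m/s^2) 18.24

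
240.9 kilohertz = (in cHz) 2.409e+07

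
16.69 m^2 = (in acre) 0.004124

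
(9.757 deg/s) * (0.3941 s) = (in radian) 0.06711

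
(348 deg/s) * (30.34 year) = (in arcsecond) 1.199e+15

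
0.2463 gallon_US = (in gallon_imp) 0.2051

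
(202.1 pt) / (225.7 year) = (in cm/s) 1.002e-09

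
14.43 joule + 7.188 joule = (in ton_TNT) 5.167e-09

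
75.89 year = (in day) 2.77e+04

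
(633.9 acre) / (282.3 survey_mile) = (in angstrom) 5.646e+10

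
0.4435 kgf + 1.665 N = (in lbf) 1.352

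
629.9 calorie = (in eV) 1.645e+22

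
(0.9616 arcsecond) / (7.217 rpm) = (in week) 1.02e-11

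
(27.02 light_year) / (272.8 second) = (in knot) 1.821e+15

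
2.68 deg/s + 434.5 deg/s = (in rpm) 72.86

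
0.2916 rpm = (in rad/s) 0.03054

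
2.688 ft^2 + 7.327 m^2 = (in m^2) 7.577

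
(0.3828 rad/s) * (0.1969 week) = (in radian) 4.559e+04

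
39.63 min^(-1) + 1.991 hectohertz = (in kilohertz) 0.1998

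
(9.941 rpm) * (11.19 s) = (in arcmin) 4.005e+04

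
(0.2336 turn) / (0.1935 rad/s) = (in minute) 0.1264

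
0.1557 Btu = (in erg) 1.643e+09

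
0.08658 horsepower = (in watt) 64.56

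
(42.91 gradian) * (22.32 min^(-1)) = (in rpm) 2.394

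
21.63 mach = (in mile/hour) 1.648e+04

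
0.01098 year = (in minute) 5771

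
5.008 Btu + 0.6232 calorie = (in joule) 5286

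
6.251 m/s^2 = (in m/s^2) 6.251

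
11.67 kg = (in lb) 25.73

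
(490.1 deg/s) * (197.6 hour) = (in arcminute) 2.092e+10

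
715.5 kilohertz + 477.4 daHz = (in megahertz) 0.7203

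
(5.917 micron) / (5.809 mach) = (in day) 3.462e-14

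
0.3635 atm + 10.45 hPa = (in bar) 0.3788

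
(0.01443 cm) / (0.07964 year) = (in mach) 1.687e-13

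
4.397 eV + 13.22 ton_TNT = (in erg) 5.531e+17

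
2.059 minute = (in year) 3.917e-06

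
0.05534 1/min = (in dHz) 0.009223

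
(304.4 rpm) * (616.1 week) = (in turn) 1.89e+09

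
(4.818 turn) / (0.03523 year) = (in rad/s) 2.725e-05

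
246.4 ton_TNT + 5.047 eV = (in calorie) 2.464e+11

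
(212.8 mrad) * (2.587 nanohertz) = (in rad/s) 5.505e-10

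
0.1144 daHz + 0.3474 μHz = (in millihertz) 1144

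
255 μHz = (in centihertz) 0.0255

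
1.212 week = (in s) 7.33e+05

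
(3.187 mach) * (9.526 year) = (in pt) 9.241e+14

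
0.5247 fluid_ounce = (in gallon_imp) 0.003413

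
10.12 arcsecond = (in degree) 0.002811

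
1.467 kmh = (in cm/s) 40.75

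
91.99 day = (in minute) 1.325e+05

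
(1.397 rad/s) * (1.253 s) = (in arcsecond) 3.611e+05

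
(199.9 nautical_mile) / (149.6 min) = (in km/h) 148.5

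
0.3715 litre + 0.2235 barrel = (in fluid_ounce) 1214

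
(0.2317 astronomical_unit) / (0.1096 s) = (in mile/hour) 7.074e+11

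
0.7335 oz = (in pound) 0.04584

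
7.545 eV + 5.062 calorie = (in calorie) 5.062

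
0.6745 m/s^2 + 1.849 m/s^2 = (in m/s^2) 2.523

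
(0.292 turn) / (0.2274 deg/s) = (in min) 7.704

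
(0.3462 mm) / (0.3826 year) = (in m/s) 2.869e-11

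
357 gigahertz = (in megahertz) 3.57e+05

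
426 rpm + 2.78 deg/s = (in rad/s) 44.66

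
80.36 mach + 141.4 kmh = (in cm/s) 2.74e+06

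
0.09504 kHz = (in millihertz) 9.504e+04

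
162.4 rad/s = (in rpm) 1551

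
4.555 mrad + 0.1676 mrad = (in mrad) 4.723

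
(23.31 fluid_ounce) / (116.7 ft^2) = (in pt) 0.1802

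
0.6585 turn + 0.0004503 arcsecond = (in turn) 0.6585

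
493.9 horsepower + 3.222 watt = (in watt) 3.683e+05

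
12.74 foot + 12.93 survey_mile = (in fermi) 2.081e+19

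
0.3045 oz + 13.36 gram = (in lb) 0.04849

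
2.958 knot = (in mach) 0.004469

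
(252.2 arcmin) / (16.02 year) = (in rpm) 1.387e-09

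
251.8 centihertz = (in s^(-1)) 2.518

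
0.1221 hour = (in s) 439.6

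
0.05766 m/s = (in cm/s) 5.766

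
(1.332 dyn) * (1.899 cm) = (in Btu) 2.397e-10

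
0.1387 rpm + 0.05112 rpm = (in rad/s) 0.01988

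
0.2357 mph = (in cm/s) 10.54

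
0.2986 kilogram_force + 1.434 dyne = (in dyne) 2.928e+05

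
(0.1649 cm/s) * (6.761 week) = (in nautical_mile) 3.641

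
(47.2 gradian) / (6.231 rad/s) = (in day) 1.377e-06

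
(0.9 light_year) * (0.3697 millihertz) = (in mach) 9.245e+09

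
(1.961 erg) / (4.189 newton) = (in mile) 2.909e-11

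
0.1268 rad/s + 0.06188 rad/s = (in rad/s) 0.1887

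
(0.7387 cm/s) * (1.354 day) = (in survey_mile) 0.537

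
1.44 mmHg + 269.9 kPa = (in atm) 2.666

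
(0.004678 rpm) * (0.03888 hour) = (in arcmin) 235.7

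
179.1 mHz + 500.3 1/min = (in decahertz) 0.8517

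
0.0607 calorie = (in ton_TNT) 6.07e-11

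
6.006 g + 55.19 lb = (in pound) 55.2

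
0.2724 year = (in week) 14.2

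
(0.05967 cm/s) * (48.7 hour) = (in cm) 1.046e+04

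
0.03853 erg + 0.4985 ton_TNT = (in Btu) 1.977e+06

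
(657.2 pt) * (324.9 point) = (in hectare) 2.657e-06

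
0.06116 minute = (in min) 0.06116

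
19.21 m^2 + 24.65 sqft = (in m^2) 21.5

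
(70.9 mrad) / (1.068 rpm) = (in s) 0.6339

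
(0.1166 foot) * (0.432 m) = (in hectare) 1.535e-06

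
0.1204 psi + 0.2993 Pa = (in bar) 0.008304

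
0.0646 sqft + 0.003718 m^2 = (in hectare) 9.72e-07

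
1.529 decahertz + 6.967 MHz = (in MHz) 6.967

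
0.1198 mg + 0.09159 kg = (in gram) 91.59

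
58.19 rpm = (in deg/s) 349.1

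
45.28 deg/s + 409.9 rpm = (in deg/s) 2505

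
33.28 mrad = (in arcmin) 114.4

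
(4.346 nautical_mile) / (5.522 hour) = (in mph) 0.9057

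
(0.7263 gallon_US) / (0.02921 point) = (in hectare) 0.02668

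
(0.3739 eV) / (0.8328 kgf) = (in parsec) 2.377e-37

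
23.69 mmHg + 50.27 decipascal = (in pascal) 3163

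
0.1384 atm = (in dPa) 1.402e+05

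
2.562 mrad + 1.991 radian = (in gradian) 126.9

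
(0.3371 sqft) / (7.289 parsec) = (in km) 1.392e-22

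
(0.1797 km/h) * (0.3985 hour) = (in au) 4.787e-10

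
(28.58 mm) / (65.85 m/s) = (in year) 1.376e-11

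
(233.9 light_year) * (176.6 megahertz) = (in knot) 7.596e+26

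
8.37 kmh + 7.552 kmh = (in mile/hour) 9.893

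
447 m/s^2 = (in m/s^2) 447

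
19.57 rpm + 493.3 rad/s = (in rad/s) 495.3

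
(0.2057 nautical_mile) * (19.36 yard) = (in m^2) 6744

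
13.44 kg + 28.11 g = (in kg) 13.47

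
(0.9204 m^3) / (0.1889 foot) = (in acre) 0.00395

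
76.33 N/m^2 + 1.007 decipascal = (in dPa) 764.3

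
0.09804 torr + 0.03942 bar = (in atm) 0.03903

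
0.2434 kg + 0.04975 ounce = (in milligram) 2.448e+05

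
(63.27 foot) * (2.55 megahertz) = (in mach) 1.444e+05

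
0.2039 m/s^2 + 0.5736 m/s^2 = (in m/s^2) 0.7775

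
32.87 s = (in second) 32.87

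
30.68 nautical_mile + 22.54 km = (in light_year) 8.388e-12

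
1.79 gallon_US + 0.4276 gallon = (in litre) 8.395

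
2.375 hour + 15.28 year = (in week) 796.8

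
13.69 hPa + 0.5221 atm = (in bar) 0.5427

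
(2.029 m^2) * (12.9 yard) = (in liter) 2.393e+04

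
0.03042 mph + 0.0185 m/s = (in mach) 9.427e-05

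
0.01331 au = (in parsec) 6.453e-08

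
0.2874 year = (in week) 14.99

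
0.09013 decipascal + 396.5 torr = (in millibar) 528.6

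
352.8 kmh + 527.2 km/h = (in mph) 546.8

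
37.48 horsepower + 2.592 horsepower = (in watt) 2.988e+04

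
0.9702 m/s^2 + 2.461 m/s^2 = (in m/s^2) 3.431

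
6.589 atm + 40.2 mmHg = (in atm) 6.642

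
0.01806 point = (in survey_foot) 2.09e-05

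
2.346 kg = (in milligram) 2.346e+06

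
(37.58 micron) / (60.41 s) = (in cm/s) 6.221e-05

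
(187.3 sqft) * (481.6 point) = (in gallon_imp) 650.3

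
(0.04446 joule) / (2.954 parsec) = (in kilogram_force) 4.974e-20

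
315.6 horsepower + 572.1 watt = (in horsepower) 316.4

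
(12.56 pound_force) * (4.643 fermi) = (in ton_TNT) 6.2e-23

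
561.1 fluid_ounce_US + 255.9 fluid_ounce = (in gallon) 6.383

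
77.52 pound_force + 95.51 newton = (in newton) 440.3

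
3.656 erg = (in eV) 2.282e+12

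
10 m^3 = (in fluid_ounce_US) 3.381e+05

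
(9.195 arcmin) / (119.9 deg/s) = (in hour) 3.55e-07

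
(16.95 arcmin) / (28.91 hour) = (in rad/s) 4.737e-08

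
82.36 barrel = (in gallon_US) 3459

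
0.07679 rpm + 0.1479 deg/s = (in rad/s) 0.01062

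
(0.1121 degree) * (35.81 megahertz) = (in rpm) 6.691e+05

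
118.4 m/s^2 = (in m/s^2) 118.4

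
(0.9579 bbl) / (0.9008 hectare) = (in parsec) 5.479e-22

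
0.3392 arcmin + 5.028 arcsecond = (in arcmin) 0.423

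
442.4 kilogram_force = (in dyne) 4.338e+08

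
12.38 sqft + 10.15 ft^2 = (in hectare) 0.0002093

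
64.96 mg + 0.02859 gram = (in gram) 0.09355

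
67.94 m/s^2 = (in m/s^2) 67.94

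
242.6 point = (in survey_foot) 0.2808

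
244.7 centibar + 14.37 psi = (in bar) 3.438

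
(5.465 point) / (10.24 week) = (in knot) 6.051e-10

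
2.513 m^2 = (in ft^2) 27.05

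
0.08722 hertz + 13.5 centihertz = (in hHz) 0.002222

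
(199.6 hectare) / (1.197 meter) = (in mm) 1.668e+09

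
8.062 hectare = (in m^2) 8.062e+04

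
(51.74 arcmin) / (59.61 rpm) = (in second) 0.002411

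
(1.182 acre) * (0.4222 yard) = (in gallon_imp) 4.062e+05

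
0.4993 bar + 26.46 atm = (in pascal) 2.731e+06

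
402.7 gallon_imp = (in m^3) 1.831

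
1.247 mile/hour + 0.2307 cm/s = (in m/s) 0.5598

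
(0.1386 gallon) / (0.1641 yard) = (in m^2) 0.003496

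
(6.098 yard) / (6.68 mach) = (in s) 0.002451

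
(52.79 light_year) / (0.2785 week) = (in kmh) 1.067e+13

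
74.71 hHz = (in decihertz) 7.471e+04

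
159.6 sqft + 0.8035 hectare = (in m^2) 8050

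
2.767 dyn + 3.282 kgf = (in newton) 32.19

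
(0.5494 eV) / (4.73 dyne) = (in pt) 5.275e-12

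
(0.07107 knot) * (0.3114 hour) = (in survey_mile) 0.02547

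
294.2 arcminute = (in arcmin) 294.2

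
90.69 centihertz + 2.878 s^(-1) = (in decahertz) 0.3785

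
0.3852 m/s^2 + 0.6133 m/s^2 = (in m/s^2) 0.9985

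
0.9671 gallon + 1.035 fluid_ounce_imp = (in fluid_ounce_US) 124.8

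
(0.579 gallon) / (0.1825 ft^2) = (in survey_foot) 0.4241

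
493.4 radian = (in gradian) 3.141e+04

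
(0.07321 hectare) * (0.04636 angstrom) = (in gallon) 8.966e-07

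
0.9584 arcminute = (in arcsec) 57.5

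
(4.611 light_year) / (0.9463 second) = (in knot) 8.961e+16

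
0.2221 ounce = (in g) 6.296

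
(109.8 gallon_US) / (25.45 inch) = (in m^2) 0.643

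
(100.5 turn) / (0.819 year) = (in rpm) 0.0002335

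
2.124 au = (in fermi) 3.177e+26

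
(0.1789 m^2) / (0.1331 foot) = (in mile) 0.00274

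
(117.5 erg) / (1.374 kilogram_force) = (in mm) 0.000872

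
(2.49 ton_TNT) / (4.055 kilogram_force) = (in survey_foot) 8.595e+08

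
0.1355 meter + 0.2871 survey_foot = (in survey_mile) 0.0001386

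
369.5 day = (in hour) 8868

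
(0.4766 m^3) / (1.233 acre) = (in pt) 0.2708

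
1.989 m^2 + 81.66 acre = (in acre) 81.66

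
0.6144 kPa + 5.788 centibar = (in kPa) 6.402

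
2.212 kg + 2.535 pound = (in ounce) 118.6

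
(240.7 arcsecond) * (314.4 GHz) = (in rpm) 3.504e+09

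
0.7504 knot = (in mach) 0.001134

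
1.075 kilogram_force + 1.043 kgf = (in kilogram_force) 2.118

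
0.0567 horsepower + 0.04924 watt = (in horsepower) 0.05677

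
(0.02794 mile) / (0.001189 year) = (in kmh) 0.004317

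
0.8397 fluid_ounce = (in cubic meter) 2.483e-05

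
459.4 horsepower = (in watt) 3.426e+05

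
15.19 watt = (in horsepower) 0.02037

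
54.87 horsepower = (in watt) 4.092e+04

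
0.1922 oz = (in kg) 0.005449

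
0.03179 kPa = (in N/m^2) 31.79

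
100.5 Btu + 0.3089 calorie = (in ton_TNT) 2.534e-05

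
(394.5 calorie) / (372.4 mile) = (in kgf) 0.0002808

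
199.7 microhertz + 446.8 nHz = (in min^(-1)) 0.01201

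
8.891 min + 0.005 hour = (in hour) 0.1532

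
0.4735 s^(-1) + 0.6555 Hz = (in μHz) 1.129e+06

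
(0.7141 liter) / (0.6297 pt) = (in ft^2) 34.6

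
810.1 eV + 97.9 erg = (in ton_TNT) 2.34e-15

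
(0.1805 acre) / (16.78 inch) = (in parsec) 5.554e-14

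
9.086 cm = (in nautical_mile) 4.906e-05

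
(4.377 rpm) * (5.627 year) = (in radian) 8.134e+07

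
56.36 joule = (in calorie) 13.47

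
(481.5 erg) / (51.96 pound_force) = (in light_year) 2.202e-23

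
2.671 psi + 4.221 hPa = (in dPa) 1.884e+05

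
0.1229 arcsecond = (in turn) 9.483e-08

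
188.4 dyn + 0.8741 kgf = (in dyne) 8.574e+05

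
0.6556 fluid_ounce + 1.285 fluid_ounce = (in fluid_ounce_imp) 2.02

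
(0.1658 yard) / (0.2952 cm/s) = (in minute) 0.856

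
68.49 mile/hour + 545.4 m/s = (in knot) 1120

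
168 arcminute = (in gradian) 3.111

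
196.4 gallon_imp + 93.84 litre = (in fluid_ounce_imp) 3.473e+04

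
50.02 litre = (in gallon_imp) 11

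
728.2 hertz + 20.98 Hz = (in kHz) 0.7492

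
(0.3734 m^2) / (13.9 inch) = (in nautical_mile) 0.0005711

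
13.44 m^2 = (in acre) 0.003321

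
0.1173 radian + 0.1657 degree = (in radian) 0.1202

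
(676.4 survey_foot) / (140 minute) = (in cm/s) 2.454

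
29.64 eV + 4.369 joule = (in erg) 4.369e+07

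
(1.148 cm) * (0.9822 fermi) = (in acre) 2.786e-21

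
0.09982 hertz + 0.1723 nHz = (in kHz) 9.982e-05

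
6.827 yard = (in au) 4.173e-11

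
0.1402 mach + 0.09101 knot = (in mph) 106.9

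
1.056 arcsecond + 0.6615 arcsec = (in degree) 0.0004771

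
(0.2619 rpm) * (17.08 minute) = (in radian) 28.11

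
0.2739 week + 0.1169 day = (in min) 2929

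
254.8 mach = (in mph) 1.941e+05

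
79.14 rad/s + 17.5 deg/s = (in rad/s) 79.45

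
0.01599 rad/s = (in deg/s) 0.9162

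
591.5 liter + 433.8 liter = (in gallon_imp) 225.5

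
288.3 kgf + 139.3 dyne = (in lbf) 635.6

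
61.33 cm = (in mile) 0.0003811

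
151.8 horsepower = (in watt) 1.132e+05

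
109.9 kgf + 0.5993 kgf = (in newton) 1084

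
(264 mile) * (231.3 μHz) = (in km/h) 353.8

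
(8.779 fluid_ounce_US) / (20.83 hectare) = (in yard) 1.363e-09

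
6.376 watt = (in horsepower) 0.00855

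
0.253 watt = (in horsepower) 0.0003393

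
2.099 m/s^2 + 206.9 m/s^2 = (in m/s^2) 209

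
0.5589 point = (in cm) 0.01972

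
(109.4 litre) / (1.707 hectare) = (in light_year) 6.774e-22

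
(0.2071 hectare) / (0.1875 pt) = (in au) 0.0002093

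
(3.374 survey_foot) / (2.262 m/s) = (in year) 1.442e-08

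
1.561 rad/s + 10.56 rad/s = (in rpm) 115.7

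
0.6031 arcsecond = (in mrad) 0.002924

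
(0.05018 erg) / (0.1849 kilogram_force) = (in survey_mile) 1.72e-12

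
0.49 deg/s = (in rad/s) 0.008552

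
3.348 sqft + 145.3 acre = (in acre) 145.3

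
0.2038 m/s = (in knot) 0.3962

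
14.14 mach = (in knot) 9359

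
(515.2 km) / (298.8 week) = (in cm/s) 0.2851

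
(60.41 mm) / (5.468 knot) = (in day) 2.486e-07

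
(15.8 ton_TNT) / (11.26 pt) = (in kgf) 1.697e+12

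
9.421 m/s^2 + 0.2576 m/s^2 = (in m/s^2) 9.679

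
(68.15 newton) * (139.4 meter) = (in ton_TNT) 2.271e-06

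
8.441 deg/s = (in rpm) 1.407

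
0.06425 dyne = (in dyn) 0.06425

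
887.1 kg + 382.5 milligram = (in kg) 887.1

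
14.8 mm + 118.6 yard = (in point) 3.075e+05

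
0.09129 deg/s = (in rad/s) 0.001593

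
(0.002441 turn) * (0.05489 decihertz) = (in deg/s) 0.004824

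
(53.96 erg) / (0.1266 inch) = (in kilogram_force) 0.0001711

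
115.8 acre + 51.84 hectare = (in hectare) 98.7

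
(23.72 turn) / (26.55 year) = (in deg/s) 1.02e-05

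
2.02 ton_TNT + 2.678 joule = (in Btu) 8.011e+06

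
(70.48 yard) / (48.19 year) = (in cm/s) 4.241e-06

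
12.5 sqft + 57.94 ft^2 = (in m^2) 6.544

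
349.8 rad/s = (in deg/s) 2.004e+04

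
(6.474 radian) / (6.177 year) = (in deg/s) 1.904e-06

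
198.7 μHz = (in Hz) 0.0001987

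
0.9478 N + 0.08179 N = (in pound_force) 0.2315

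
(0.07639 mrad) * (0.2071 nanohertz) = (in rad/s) 1.582e-14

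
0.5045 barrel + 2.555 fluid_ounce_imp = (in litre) 80.28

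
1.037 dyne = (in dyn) 1.037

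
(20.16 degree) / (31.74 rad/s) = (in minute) 0.0001848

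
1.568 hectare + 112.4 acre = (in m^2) 4.705e+05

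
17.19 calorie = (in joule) 71.92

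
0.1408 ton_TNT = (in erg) 5.891e+15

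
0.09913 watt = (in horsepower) 0.0001329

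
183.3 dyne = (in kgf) 0.0001869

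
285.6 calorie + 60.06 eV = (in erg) 1.195e+10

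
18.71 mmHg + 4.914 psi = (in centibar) 36.38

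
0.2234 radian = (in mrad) 223.4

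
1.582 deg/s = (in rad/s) 0.02761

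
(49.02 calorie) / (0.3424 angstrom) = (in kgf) 6.108e+11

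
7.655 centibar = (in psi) 1.11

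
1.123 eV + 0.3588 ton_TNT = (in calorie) 3.588e+08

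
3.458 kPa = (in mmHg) 25.94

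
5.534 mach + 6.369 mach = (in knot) 7878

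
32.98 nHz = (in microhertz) 0.03298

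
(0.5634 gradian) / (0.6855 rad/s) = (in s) 0.01291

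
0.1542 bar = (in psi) 2.236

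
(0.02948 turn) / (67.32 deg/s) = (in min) 0.002627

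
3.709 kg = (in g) 3709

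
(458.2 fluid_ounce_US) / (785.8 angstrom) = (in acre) 42.61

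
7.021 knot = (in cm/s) 361.2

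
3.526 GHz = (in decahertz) 3.526e+08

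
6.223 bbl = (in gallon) 261.4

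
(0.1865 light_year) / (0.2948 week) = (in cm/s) 9.896e+11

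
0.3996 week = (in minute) 4028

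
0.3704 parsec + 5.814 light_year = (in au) 4.441e+05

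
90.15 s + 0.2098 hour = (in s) 845.4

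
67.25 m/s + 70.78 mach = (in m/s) 2.417e+04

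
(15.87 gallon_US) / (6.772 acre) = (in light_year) 2.317e-22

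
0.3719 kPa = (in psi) 0.05394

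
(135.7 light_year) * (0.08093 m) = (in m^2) 1.039e+17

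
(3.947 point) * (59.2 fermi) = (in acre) 2.037e-20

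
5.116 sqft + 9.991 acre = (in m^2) 4.043e+04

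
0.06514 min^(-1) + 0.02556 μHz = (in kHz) 1.086e-06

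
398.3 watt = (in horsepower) 0.5341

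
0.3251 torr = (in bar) 0.0004334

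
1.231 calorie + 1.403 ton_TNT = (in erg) 5.87e+16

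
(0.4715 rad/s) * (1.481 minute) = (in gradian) 2667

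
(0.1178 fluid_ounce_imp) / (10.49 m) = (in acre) 7.884e-11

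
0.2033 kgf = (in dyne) 1.994e+05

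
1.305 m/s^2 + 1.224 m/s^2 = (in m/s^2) 2.529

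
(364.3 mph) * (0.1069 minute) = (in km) 1.045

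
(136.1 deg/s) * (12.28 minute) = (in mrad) 1.75e+06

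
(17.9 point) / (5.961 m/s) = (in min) 1.766e-05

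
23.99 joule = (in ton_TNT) 5.734e-09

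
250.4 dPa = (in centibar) 0.02504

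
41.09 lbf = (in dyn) 1.828e+07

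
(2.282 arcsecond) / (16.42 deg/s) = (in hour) 1.072e-08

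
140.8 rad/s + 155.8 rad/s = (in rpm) 2832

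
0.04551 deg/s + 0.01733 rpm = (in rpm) 0.02491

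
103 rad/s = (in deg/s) 5901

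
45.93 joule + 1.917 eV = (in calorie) 10.98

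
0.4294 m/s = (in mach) 0.001261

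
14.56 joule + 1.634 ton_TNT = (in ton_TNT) 1.634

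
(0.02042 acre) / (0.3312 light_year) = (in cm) 2.637e-12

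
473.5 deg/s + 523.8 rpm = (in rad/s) 63.12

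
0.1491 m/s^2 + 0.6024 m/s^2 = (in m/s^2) 0.7515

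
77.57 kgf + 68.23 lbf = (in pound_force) 239.2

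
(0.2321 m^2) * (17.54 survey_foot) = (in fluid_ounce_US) 4.196e+04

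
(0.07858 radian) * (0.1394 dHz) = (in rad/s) 0.001095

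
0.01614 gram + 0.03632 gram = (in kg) 5.246e-05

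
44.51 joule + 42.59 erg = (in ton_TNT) 1.064e-08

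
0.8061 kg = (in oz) 28.43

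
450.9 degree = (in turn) 1.252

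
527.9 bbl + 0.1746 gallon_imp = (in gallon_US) 2.217e+04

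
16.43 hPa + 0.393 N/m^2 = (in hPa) 16.43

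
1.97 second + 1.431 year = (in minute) 7.521e+05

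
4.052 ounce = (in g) 114.9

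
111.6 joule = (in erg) 1.116e+09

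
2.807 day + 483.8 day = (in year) 1.333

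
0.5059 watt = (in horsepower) 0.0006784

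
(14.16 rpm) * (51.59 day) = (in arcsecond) 1.363e+12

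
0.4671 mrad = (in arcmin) 1.606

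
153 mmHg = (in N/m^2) 2.04e+04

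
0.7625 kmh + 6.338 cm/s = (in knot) 0.5349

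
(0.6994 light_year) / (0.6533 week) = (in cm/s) 1.675e+12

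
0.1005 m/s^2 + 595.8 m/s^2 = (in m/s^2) 595.9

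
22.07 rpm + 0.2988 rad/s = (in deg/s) 149.5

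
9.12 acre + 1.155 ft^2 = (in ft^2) 3.973e+05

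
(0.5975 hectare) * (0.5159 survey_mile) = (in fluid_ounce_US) 1.677e+11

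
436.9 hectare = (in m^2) 4.369e+06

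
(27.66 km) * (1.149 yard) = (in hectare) 2.906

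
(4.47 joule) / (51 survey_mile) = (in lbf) 1.224e-05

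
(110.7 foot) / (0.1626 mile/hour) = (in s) 464.2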